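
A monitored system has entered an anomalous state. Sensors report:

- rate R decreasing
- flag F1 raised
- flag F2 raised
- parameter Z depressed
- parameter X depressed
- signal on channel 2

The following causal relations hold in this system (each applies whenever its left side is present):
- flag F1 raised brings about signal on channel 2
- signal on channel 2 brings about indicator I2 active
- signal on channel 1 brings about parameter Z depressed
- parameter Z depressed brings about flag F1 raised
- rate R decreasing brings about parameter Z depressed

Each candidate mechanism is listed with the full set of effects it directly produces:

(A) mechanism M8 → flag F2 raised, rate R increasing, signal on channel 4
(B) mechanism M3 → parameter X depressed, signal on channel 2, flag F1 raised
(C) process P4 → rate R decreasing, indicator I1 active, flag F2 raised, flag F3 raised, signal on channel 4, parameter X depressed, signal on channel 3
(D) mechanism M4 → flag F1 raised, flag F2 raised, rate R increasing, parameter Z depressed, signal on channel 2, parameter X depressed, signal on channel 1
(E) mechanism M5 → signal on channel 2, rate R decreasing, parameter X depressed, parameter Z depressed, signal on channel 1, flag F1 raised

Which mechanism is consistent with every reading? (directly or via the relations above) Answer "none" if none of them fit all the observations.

C

For each candidate, compare predicted effects to what was observed:
(A) mechanism M8 — rate R decreasing NO; flag F1 raised NO; flag F2 raised yes; parameter Z depressed NO; parameter X depressed NO; signal on channel 2 NO
(B) mechanism M3 — does not account for rate R decreasing, flag F2 raised, parameter Z depressed
(C) process P4 — rate R decreasing yes; flag F1 raised yes (by rate R decreasing → parameter Z depressed → flag F1 raised); flag F2 raised yes; parameter Z depressed yes (by rate R decreasing → parameter Z depressed); parameter X depressed yes; signal on channel 2 yes (by rate R decreasing → parameter Z depressed → flag F1 raised → signal on channel 2)
(D) mechanism M4 — fails on rate R decreasing (predicts rate R increasing, not rate R decreasing)
(E) mechanism M5 — does not account for flag F2 raised
(C) alone accounts for all the evidence.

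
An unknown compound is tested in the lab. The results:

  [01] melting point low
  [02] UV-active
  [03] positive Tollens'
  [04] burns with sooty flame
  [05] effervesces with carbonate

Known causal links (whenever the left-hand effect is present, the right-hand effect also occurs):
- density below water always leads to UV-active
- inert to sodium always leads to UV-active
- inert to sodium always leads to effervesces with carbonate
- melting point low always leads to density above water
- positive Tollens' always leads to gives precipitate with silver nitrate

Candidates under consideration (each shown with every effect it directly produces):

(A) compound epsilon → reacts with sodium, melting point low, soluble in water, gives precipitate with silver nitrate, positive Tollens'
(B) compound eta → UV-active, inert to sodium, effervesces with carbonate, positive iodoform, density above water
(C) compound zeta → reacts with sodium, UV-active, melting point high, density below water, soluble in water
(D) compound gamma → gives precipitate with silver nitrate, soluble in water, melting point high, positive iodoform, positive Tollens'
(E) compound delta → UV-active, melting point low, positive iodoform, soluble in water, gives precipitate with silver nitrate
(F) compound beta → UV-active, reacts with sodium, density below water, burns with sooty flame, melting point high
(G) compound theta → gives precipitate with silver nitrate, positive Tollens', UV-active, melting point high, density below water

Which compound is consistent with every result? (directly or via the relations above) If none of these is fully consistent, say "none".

none

Testing each hypothesis:
(A) compound epsilon — melting point low +; UV-active -; positive Tollens' +; burns with sooty flame -; effervesces with carbonate -
(B) compound eta — does not account for melting point low, positive Tollens', burns with sooty flame
(C) compound zeta — fails on melting point low, positive Tollens', burns with sooty flame, effervesces with carbonate (predicts melting point high, not melting point low)
(D) compound gamma — melting point low -; UV-active -; positive Tollens' +; burns with sooty flame -; effervesces with carbonate -
(E) compound delta — melting point low +; UV-active +; positive Tollens' -; burns with sooty flame -; effervesces with carbonate -
(F) compound beta — fails on melting point low, positive Tollens', effervesces with carbonate (predicts melting point high, not melting point low)
(G) compound theta — fails on melting point low, burns with sooty flame, effervesces with carbonate (predicts melting point high, not melting point low)
Every candidate fails on at least one observation.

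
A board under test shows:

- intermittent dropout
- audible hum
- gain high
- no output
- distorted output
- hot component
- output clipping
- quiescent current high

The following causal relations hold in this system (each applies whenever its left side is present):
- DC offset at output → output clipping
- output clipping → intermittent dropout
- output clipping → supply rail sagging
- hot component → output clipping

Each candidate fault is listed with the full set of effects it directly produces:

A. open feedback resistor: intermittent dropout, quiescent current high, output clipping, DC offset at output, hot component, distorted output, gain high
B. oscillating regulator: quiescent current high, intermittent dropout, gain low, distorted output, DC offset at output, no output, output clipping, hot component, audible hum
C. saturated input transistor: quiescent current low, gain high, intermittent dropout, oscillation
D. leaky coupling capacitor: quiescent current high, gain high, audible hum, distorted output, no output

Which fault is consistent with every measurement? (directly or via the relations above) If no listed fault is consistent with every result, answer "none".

none

Per-candidate check:
(A) open feedback resistor — intermittent dropout +; audible hum -; gain high +; no output -; distorted output +; hot component +; output clipping +; quiescent current high +
(B) oscillating regulator — intermittent dropout +; audible hum +; gain high -; no output +; distorted output +; hot component +; output clipping +; quiescent current high +
(C) saturated input transistor — fails on audible hum, no output, distorted output, hot component, output clipping, quiescent current high (predicts quiescent current low, not quiescent current high)
(D) leaky coupling capacitor — intermittent dropout -; audible hum +; gain high +; no output +; distorted output +; hot component -; output clipping -; quiescent current high +
No candidate is consistent with all observations.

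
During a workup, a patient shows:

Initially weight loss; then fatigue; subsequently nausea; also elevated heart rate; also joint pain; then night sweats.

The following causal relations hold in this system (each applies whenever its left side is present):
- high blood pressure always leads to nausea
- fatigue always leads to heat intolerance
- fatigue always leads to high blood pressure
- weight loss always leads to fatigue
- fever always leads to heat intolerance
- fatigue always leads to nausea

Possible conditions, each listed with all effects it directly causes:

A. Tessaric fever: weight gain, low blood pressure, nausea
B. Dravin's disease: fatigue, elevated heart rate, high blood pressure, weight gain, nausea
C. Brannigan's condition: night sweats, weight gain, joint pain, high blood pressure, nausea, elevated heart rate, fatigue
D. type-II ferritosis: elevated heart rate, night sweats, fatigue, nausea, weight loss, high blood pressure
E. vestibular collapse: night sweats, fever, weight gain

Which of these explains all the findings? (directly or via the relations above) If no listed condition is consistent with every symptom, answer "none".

Per-candidate check:
(A) Tessaric fever — weight loss ✗; fatigue ✗; nausea ✓; elevated heart rate ✗; joint pain ✗; night sweats ✗
(B) Dravin's disease — weight loss ✗; fatigue ✓; nausea ✓; elevated heart rate ✓; joint pain ✗; night sweats ✗
(C) Brannigan's condition — weight loss ✗; fatigue ✓; nausea ✓; elevated heart rate ✓; joint pain ✓; night sweats ✓
(D) type-II ferritosis — does not account for joint pain
(E) vestibular collapse — weight loss ✗; fatigue ✗; nausea ✗; elevated heart rate ✗; joint pain ✗; night sweats ✓
Every candidate fails on at least one observation.

none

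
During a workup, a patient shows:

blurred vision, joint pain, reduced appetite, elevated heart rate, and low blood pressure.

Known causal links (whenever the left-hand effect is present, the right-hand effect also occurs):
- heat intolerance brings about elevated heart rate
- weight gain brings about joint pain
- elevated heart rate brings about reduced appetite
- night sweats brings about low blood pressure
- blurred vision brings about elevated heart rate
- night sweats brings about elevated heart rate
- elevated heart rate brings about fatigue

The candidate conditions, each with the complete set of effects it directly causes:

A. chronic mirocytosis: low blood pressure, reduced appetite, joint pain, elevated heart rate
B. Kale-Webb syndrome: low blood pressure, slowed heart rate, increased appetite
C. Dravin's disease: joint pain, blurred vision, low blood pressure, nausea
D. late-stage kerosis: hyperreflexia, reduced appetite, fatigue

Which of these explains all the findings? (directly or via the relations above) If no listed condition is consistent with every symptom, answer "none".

Testing each hypothesis:
(A) chronic mirocytosis — blurred vision -; joint pain +; reduced appetite +; elevated heart rate +; low blood pressure +
(B) Kale-Webb syndrome — blurred vision -; joint pain -; reduced appetite -; elevated heart rate -; low blood pressure +
(C) Dravin's disease — blurred vision +; joint pain +; reduced appetite + (by blurred vision → elevated heart rate → reduced appetite); elevated heart rate + (by blurred vision → elevated heart rate); low blood pressure +
(D) late-stage kerosis — does not account for blurred vision, joint pain, elevated heart rate, low blood pressure
(C) alone accounts for all the evidence.

C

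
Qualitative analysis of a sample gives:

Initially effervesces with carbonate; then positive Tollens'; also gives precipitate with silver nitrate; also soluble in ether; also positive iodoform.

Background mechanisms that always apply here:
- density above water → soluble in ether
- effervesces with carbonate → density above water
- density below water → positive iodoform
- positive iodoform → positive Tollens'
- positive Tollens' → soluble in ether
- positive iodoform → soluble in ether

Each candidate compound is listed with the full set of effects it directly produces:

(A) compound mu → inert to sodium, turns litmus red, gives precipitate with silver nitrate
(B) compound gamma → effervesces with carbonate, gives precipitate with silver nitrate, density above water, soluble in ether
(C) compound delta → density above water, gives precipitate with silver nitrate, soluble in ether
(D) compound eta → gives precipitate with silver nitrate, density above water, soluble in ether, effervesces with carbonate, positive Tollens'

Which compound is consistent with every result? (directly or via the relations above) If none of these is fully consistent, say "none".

none

For each candidate, compare predicted effects to what was observed:
(A) compound mu — effervesces with carbonate -; positive Tollens' -; gives precipitate with silver nitrate +; soluble in ether -; positive iodoform -
(B) compound gamma — does not account for positive Tollens', positive iodoform
(C) compound delta — does not account for effervesces with carbonate, positive Tollens', positive iodoform
(D) compound eta — effervesces with carbonate +; positive Tollens' +; gives precipitate with silver nitrate +; soluble in ether +; positive iodoform -
None of the listed candidates fits everything.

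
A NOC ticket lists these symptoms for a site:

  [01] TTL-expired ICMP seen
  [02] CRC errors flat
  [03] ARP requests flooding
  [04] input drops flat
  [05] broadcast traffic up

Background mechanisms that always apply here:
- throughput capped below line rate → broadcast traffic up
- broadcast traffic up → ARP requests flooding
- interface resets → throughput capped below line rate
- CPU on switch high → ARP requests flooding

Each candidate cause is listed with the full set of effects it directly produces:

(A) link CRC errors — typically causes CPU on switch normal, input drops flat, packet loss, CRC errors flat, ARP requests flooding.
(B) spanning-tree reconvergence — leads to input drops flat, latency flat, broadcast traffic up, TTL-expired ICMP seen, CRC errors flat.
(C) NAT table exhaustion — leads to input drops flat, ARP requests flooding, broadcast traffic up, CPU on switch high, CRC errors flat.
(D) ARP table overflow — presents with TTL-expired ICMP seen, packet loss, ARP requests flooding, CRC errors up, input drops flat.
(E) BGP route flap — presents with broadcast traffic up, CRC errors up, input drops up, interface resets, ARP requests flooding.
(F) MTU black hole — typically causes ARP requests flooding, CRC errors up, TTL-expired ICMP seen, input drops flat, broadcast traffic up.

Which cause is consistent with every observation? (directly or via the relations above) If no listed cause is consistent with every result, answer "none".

Per-candidate check:
(A) link CRC errors — TTL-expired ICMP seen miss; CRC errors flat match; ARP requests flooding match; input drops flat match; broadcast traffic up miss
(B) spanning-tree reconvergence — TTL-expired ICMP seen match; CRC errors flat match; ARP requests flooding match (via broadcast traffic up → ARP requests flooding); input drops flat match; broadcast traffic up match
(C) NAT table exhaustion — TTL-expired ICMP seen miss; CRC errors flat match; ARP requests flooding match; input drops flat match; broadcast traffic up match
(D) ARP table overflow — fails on CRC errors flat, broadcast traffic up (predicts CRC errors up, not CRC errors flat)
(E) BGP route flap — TTL-expired ICMP seen miss; CRC errors flat miss; ARP requests flooding match; input drops flat miss; broadcast traffic up match
(F) MTU black hole — TTL-expired ICMP seen match; CRC errors flat miss; ARP requests flooding match; input drops flat match; broadcast traffic up match
(B) alone accounts for all the evidence.

B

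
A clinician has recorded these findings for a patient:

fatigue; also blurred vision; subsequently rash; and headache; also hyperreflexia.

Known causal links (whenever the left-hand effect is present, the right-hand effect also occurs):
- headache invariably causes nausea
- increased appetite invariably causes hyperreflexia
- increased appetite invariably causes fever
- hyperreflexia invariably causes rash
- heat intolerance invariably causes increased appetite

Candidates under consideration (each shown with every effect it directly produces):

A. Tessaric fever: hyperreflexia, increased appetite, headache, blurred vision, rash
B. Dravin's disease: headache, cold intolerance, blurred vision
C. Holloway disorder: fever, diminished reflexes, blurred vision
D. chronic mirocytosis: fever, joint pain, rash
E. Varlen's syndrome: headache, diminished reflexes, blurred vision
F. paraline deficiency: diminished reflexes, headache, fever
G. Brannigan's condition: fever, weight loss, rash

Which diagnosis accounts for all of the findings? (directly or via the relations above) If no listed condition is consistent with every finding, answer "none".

Checking each candidate against the observations:
(A) Tessaric fever — fatigue -; blurred vision +; rash +; headache +; hyperreflexia +
(B) Dravin's disease — fatigue -; blurred vision +; rash -; headache +; hyperreflexia -
(C) Holloway disorder — fatigue -; blurred vision +; rash -; headache -; hyperreflexia -
(D) chronic mirocytosis — fatigue -; blurred vision -; rash +; headache -; hyperreflexia -
(E) Varlen's syndrome — fatigue -; blurred vision +; rash -; headache +; hyperreflexia -
(F) paraline deficiency — fails on fatigue, blurred vision, rash, hyperreflexia (predicts diminished reflexes, not hyperreflexia)
(G) Brannigan's condition — does not account for fatigue, blurred vision, headache, hyperreflexia
None of the listed candidates fits everything.

none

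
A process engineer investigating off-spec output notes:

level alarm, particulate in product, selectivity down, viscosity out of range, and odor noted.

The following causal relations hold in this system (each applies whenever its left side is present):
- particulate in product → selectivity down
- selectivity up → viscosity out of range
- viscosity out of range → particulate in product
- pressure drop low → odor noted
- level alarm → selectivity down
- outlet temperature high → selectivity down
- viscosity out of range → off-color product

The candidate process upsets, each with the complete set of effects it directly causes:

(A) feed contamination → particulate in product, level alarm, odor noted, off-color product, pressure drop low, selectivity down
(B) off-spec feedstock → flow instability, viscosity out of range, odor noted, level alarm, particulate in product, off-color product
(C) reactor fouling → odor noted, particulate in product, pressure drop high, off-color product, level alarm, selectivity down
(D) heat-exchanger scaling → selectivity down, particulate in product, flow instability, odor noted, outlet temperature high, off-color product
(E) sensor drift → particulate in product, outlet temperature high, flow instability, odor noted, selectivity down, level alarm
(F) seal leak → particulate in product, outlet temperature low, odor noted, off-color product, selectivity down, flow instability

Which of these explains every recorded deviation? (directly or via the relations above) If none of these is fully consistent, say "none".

B

For each candidate, compare predicted effects to what was observed:
(A) feed contamination — level alarm match; particulate in product match; selectivity down match; viscosity out of range miss; odor noted match
(B) off-spec feedstock — level alarm match; particulate in product match; selectivity down match (through particulate in product → selectivity down); viscosity out of range match; odor noted match
(C) reactor fouling — level alarm match; particulate in product match; selectivity down match; viscosity out of range miss; odor noted match
(D) heat-exchanger scaling — does not account for level alarm, viscosity out of range
(E) sensor drift — does not account for viscosity out of range
(F) seal leak — level alarm miss; particulate in product match; selectivity down match; viscosity out of range miss; odor noted match
(B) is the only candidate with no mismatches.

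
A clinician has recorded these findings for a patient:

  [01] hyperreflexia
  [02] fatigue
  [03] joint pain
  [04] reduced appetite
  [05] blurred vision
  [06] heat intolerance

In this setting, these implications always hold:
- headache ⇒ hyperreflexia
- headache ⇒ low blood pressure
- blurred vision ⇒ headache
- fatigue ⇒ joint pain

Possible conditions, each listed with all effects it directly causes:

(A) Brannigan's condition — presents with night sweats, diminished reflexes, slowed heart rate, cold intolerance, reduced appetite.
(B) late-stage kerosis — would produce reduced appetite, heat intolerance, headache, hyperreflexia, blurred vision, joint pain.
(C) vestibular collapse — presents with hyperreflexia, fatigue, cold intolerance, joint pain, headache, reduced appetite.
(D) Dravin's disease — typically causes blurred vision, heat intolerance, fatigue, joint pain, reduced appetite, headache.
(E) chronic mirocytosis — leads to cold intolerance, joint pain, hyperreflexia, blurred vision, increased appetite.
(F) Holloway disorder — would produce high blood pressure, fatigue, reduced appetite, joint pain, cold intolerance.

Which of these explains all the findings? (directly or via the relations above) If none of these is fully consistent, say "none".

Testing each hypothesis:
(A) Brannigan's condition — hyperreflexia ✗; fatigue ✗; joint pain ✗; reduced appetite ✓; blurred vision ✗; heat intolerance ✗
(B) late-stage kerosis — hyperreflexia ✓; fatigue ✗; joint pain ✓; reduced appetite ✓; blurred vision ✓; heat intolerance ✓
(C) vestibular collapse — fails on blurred vision, heat intolerance (predicts cold intolerance, not heat intolerance)
(D) Dravin's disease — accounts for every observation (hyperreflexia through headache → hyperreflexia)
(E) chronic mirocytosis — fails on fatigue, reduced appetite, heat intolerance (predicts increased appetite, not reduced appetite; predicts cold intolerance, not heat intolerance)
(F) Holloway disorder — hyperreflexia ✗; fatigue ✓; joint pain ✓; reduced appetite ✓; blurred vision ✗; heat intolerance ✗
(D) alone accounts for all the evidence.

D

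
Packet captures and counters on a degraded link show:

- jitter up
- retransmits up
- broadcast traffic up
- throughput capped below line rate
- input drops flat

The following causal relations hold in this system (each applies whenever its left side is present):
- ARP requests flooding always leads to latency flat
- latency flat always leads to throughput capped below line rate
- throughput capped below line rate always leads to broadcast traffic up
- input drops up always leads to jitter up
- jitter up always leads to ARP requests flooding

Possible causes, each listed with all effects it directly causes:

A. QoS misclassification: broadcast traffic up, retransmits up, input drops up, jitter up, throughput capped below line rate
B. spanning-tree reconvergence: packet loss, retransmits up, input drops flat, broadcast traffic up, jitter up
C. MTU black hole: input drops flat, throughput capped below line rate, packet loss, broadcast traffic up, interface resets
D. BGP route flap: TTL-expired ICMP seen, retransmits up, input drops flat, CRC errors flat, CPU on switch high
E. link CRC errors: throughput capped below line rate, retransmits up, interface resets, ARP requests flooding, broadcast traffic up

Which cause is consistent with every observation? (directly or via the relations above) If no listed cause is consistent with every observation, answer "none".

Checking each candidate against the observations:
(A) QoS misclassification — jitter up yes; retransmits up yes; broadcast traffic up yes; throughput capped below line rate yes; input drops flat NO
(B) spanning-tree reconvergence — jitter up yes; retransmits up yes; broadcast traffic up yes; throughput capped below line rate yes (by jitter up → ARP requests flooding → latency flat → throughput capped below line rate); input drops flat yes
(C) MTU black hole — jitter up NO; retransmits up NO; broadcast traffic up yes; throughput capped below line rate yes; input drops flat yes
(D) BGP route flap — does not account for jitter up, broadcast traffic up, throughput capped below line rate
(E) link CRC errors — does not account for jitter up, input drops flat
(B) is the only candidate with no mismatches.

B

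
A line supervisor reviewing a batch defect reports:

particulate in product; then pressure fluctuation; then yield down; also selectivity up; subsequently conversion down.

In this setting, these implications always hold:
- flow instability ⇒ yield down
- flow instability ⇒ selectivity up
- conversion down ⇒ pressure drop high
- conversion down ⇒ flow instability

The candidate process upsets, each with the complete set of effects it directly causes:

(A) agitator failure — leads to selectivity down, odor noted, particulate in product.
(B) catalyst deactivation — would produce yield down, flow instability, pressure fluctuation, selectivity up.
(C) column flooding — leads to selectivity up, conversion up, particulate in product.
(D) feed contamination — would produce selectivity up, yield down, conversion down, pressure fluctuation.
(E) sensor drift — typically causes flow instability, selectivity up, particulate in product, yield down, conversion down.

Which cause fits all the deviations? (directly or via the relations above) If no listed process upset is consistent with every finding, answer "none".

For each candidate, compare predicted effects to what was observed:
(A) agitator failure — fails on pressure fluctuation, yield down, selectivity up, conversion down (predicts selectivity down, not selectivity up)
(B) catalyst deactivation — does not account for particulate in product, conversion down
(C) column flooding — particulate in product ✓; pressure fluctuation ✗; yield down ✗; selectivity up ✓; conversion down ✗
(D) feed contamination — particulate in product ✗; pressure fluctuation ✓; yield down ✓; selectivity up ✓; conversion down ✓
(E) sensor drift — particulate in product ✓; pressure fluctuation ✗; yield down ✓; selectivity up ✓; conversion down ✓
Every candidate fails on at least one observation.

none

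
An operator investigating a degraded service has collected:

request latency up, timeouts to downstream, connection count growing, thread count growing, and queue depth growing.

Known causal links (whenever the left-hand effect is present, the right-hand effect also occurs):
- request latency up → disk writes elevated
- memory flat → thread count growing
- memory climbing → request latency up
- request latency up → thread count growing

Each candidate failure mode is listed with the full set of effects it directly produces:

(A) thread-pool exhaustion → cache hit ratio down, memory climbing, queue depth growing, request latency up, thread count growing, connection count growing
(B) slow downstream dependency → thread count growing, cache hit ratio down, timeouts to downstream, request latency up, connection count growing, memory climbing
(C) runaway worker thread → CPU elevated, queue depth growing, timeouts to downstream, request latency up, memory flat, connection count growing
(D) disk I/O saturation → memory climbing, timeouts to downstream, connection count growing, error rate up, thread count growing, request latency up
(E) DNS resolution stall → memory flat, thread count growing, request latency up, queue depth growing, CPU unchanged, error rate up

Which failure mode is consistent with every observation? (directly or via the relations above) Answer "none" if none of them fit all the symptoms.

For each candidate, compare predicted effects to what was observed:
(A) thread-pool exhaustion — does not account for timeouts to downstream
(B) slow downstream dependency — does not account for queue depth growing
(C) runaway worker thread — accounts for every observation (thread count growing through request latency up → thread count growing)
(D) disk I/O saturation — does not account for queue depth growing
(E) DNS resolution stall — request latency up +; timeouts to downstream -; connection count growing -; thread count growing +; queue depth growing +
(C) is the only candidate with no mismatches.

C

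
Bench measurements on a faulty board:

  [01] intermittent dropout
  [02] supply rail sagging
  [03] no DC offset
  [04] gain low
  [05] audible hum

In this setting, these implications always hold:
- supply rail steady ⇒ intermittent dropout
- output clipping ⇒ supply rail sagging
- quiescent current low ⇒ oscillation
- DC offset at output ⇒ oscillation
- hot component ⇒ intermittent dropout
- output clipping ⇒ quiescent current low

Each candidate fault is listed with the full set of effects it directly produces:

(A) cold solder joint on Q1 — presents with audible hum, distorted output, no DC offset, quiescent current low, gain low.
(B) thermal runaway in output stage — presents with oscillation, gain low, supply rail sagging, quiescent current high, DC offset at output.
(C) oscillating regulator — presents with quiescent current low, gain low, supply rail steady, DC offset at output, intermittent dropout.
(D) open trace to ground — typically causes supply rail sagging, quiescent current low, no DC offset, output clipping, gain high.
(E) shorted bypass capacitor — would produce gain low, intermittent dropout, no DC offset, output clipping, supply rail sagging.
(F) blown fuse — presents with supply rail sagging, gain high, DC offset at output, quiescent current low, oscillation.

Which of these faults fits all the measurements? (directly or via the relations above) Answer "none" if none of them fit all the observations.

none

Testing each hypothesis:
(A) cold solder joint on Q1 — intermittent dropout ✗; supply rail sagging ✗; no DC offset ✓; gain low ✓; audible hum ✓
(B) thermal runaway in output stage — fails on intermittent dropout, no DC offset, audible hum (predicts DC offset at output, not no DC offset)
(C) oscillating regulator — intermittent dropout ✓; supply rail sagging ✗; no DC offset ✗; gain low ✓; audible hum ✗
(D) open trace to ground — fails on intermittent dropout, gain low, audible hum (predicts gain high, not gain low)
(E) shorted bypass capacitor — does not account for audible hum
(F) blown fuse — fails on intermittent dropout, no DC offset, gain low, audible hum (predicts DC offset at output, not no DC offset; predicts gain high, not gain low)
No candidate is consistent with all observations.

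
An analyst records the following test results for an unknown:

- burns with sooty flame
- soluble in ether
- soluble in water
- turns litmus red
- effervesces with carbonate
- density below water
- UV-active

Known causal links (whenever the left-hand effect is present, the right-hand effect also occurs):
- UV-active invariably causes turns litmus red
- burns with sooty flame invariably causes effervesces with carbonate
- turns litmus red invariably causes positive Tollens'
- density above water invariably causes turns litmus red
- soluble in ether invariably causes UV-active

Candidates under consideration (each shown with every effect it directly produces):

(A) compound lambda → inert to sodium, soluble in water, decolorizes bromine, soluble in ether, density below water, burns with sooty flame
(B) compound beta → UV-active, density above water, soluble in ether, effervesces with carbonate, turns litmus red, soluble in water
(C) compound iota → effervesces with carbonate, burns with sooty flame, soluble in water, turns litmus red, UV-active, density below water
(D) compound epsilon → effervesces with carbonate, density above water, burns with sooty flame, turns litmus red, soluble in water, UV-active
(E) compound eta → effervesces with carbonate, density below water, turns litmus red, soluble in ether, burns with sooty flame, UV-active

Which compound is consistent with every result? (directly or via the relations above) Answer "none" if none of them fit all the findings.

Testing each hypothesis:
(A) compound lambda — burns with sooty flame match; soluble in ether match; soluble in water match; turns litmus red match (via soluble in ether → UV-active → turns litmus red); effervesces with carbonate match (via burns with sooty flame → effervesces with carbonate); density below water match; UV-active match (via soluble in ether → UV-active)
(B) compound beta — burns with sooty flame miss; soluble in ether match; soluble in water match; turns litmus red match; effervesces with carbonate match; density below water miss; UV-active match
(C) compound iota — does not account for soluble in ether
(D) compound epsilon — burns with sooty flame match; soluble in ether miss; soluble in water match; turns litmus red match; effervesces with carbonate match; density below water miss; UV-active match
(E) compound eta — burns with sooty flame match; soluble in ether match; soluble in water miss; turns litmus red match; effervesces with carbonate match; density below water match; UV-active match
(A) is the only candidate with no mismatches.

A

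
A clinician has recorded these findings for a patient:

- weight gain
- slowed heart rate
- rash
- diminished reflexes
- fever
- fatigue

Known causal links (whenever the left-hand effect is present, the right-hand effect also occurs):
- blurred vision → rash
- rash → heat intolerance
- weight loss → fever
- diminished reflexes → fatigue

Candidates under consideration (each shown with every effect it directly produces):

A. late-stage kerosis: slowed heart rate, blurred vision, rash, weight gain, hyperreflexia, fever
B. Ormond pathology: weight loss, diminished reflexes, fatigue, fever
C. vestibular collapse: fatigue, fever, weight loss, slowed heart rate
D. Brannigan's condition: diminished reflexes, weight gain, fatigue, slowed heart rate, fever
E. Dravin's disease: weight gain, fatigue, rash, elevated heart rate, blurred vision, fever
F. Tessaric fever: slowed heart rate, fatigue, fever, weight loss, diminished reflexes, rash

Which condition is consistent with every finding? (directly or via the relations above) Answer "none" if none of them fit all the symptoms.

none

For each candidate, compare predicted effects to what was observed:
(A) late-stage kerosis — weight gain yes; slowed heart rate yes; rash yes; diminished reflexes NO; fever yes; fatigue NO
(B) Ormond pathology — weight gain NO; slowed heart rate NO; rash NO; diminished reflexes yes; fever yes; fatigue yes
(C) vestibular collapse — weight gain NO; slowed heart rate yes; rash NO; diminished reflexes NO; fever yes; fatigue yes
(D) Brannigan's condition — does not account for rash
(E) Dravin's disease — weight gain yes; slowed heart rate NO; rash yes; diminished reflexes NO; fever yes; fatigue yes
(F) Tessaric fever — fails on weight gain (predicts weight loss, not weight gain)
None of the listed candidates fits everything.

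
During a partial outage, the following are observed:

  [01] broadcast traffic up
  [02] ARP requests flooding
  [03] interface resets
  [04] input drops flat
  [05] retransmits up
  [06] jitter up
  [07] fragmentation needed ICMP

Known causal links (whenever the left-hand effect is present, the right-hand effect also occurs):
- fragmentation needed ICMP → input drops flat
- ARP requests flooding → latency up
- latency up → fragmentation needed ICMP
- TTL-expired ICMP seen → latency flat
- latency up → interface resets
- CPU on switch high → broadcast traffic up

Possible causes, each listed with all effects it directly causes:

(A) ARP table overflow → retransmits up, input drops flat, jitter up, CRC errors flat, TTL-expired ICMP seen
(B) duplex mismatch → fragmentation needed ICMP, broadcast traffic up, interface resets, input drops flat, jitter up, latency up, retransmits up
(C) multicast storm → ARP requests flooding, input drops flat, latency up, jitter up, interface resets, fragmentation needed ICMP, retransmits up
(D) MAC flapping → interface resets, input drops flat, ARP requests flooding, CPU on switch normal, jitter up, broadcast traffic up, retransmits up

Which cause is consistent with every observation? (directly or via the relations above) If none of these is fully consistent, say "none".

D

For each candidate, compare predicted effects to what was observed:
(A) ARP table overflow — broadcast traffic up miss; ARP requests flooding miss; interface resets miss; input drops flat match; retransmits up match; jitter up match; fragmentation needed ICMP miss
(B) duplex mismatch — does not account for ARP requests flooding
(C) multicast storm — does not account for broadcast traffic up
(D) MAC flapping — accounts for every observation (fragmentation needed ICMP by ARP requests flooding → latency up → fragmentation needed ICMP)
(D) is the only candidate with no mismatches.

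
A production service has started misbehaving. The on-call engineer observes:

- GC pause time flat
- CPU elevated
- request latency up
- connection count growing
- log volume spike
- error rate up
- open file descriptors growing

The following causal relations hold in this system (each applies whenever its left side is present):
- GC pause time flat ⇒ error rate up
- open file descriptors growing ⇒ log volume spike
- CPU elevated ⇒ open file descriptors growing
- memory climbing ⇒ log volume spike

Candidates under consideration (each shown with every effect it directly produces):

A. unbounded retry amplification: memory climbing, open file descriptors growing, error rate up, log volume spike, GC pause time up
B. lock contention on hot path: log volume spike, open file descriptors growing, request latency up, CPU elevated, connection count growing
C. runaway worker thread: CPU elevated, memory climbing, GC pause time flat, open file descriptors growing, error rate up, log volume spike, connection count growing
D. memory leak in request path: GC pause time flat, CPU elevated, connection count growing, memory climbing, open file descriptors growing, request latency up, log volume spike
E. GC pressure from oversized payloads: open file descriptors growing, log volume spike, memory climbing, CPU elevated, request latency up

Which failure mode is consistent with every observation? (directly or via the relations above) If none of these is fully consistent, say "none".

D

Per-candidate check:
(A) unbounded retry amplification — fails on GC pause time flat, CPU elevated, request latency up, connection count growing (predicts GC pause time up, not GC pause time flat)
(B) lock contention on hot path — GC pause time flat miss; CPU elevated match; request latency up match; connection count growing match; log volume spike match; error rate up miss; open file descriptors growing match
(C) runaway worker thread — does not account for request latency up
(D) memory leak in request path — accounts for every observation (error rate up by GC pause time flat → error rate up)
(E) GC pressure from oversized payloads — GC pause time flat miss; CPU elevated match; request latency up match; connection count growing miss; log volume spike match; error rate up miss; open file descriptors growing match
(D) is the only candidate with no mismatches.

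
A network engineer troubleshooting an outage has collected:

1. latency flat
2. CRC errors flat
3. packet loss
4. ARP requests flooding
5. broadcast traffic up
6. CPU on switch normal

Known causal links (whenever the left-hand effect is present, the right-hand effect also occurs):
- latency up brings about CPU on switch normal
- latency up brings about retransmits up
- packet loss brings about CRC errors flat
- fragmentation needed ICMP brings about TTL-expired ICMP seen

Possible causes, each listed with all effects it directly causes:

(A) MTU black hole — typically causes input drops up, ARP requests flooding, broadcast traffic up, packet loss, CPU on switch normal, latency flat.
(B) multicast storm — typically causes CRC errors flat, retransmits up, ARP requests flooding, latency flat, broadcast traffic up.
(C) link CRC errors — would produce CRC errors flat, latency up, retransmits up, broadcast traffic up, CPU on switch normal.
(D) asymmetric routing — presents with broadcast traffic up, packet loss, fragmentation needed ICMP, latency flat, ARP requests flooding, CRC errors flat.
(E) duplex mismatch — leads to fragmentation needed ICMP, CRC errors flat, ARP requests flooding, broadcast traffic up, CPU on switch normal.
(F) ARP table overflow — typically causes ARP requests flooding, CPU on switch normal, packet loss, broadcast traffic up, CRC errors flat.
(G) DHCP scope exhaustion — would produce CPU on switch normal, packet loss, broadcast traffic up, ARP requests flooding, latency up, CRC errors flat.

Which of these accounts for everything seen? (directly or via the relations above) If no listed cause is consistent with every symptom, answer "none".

Testing each hypothesis:
(A) MTU black hole — latency flat ✓; CRC errors flat ✓ (through packet loss → CRC errors flat); packet loss ✓; ARP requests flooding ✓; broadcast traffic up ✓; CPU on switch normal ✓
(B) multicast storm — does not account for packet loss, CPU on switch normal
(C) link CRC errors — latency flat ✗; CRC errors flat ✓; packet loss ✗; ARP requests flooding ✗; broadcast traffic up ✓; CPU on switch normal ✓
(D) asymmetric routing — does not account for CPU on switch normal
(E) duplex mismatch — latency flat ✗; CRC errors flat ✓; packet loss ✗; ARP requests flooding ✓; broadcast traffic up ✓; CPU on switch normal ✓
(F) ARP table overflow — does not account for latency flat
(G) DHCP scope exhaustion — latency flat ✗; CRC errors flat ✓; packet loss ✓; ARP requests flooding ✓; broadcast traffic up ✓; CPU on switch normal ✓
Only (A) is consistent with every observation.

A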